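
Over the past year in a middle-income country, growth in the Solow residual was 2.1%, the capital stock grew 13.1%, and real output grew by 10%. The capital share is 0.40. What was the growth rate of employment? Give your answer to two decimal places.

4.43%

Labor's share = 1 − 0.4 = 0.6.
gY = gA + 0.4×13.1 + 0.6×g.
0.6×g = 10 − 2.1 − 5.24 = 2.66.
g = 2.66 / 0.6 = 4.4333%.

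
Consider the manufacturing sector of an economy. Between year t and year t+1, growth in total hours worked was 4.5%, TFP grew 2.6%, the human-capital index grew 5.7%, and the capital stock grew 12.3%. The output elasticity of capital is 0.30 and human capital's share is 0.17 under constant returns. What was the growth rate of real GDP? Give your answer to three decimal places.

Real GDP growth was 9.644%.

Labor's share = 1 − 0.3 − 0.17 = 0.53.
The capital stock: 0.3 × 12.3 = 3.69 pp.
The human-capital index: 0.17 × 5.7 = 0.969 pp.
Total hours worked: 0.53 × 4.5 = 2.385 pp.
Output growth = 2.6 + 7.044 = 9.644%.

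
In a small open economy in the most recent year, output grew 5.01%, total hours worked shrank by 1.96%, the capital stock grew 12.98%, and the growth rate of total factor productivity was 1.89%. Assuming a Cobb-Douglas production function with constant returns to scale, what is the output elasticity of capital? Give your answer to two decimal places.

gY = gA + α·gK + (1−α)·gL, so gY − gA − gL = α(gK − gL).
5.01 − 1.89 + 1.96 = α × (12.98 − (-1.96)).
5.08 = 14.94 α, so α = 0.34.

The output elasticity of capital is 0.34.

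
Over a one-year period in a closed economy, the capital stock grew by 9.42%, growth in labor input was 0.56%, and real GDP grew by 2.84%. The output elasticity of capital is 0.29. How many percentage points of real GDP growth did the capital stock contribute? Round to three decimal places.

2.732 percentage points

Contribution = share × growth = 0.29 × 9.42 = 2.7318 pp.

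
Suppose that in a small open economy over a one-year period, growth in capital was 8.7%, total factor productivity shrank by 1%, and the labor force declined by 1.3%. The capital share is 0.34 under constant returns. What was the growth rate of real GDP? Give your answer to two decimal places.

1.10%

Labor's share = 1 − 0.34 = 0.66.
Capital: 0.34 × 8.7 = 2.958 pp.
The labor force: 0.66 × (-1.3) = -0.858 pp.
Output growth = -1 + 2.1 = 1.1%.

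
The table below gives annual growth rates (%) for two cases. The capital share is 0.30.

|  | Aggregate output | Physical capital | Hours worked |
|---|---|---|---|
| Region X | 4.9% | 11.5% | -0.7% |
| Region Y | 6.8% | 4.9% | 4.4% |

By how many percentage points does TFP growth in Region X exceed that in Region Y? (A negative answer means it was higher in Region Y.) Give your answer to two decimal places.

Labor's share = 1 − 0.3 = 0.7.
Region X: TFP = 4.9 − 3.45 + 0.49 = 1.94%.
Region Y: TFP = 6.8 − 1.47 − 3.08 = 2.25%.
Difference = 1.94 − (2.25) = -0.31 pp.

-0.31 percentage points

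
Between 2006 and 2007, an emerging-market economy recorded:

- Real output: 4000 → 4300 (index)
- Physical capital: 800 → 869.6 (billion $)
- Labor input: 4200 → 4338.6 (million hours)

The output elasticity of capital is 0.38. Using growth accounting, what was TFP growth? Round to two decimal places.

Real output growth = (4300 − 4000) / 4000 = 7.5%.
Physical capital growth = (869.6 − 800) / 800 = 8.7%.
Labor input growth = (4338.6 − 4200) / 4200 = 3.3%.
Labor's share = 1 − 0.38 = 0.62.
Physical capital: 0.38 × 8.7 = 3.306 pp.
Labor input: 0.62 × 3.3 = 2.046 pp.
TFP growth = 7.5 − 5.352 = 2.148%.

TFP grew 2.15%.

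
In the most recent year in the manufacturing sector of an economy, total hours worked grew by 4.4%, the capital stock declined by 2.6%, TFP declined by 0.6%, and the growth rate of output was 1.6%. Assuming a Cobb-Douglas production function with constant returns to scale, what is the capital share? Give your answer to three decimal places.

0.314

gY = gA + α·gK + (1−α)·gL, so gY − gA − gL = α(gK − gL).
1.6 + 0.6 − 4.4 = α × (-2.6 − 4.4).
-2.2 = -7 α, so α = 0.31429.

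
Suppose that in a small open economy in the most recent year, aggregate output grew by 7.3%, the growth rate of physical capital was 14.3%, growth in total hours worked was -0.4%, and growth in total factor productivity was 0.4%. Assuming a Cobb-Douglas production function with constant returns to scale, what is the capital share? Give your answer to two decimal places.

The capital share is 0.50.

gY = gA + α·gK + (1−α)·gL, so gY − gA − gL = α(gK − gL).
7.3 − 0.4 + 0.4 = α × (14.3 − (-0.4)).
7.3 = 14.7 α, so α = 0.4966.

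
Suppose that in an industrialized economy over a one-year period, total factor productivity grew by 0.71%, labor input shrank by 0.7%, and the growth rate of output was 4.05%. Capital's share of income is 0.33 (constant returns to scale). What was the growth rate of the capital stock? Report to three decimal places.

The capital stock grew 11.542%.

Labor's share = 1 − 0.33 = 0.67.
gY = gA + 0.67×(-0.7) + 0.33×g.
0.33×g = 4.05 − 0.71 + 0.469 = 3.809.
g = 3.809 / 0.33 = 11.54242%.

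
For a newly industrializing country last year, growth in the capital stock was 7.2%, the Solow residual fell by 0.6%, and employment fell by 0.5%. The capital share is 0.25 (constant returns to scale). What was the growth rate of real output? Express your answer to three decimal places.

0.825%

Labor's share = 1 − 0.25 = 0.75.
The capital stock: 0.25 × 7.2 = 1.8 pp.
Employment: 0.75 × (-0.5) = -0.375 pp.
Output growth = -0.6 + 1.425 = 0.825%.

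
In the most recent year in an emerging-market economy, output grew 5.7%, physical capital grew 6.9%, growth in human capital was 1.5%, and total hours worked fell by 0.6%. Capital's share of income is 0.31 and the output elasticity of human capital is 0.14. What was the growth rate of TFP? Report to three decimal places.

TFP growth was 3.681%.

Labor's share = 1 − 0.31 − 0.14 = 0.55.
Physical capital: 0.31 × 6.9 = 2.139 pp.
Human capital: 0.14 × 1.5 = 0.21 pp.
Total hours worked: 0.55 × (-0.6) = -0.33 pp.
TFP growth = 5.7 − 2.019 = 3.681%.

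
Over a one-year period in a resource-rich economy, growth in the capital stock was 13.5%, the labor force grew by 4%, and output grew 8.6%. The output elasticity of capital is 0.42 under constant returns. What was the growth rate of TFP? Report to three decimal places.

Labor's share = 1 − 0.42 = 0.58.
The capital stock: 0.42 × 13.5 = 5.67 pp.
The labor force: 0.58 × 4 = 2.32 pp.
TFP growth = 8.6 − 7.99 = 0.61%.

TFP grew 0.610%.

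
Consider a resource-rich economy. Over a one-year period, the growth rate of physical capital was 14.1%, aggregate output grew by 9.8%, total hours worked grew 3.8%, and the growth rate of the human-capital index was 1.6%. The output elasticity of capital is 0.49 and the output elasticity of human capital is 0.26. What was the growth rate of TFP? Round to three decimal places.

Labor's share = 1 − 0.49 − 0.26 = 0.25.
Physical capital: 0.49 × 14.1 = 6.909 pp.
The human-capital index: 0.26 × 1.6 = 0.416 pp.
Total hours worked: 0.25 × 3.8 = 0.95 pp.
TFP growth = 9.8 − 8.275 = 1.525%.

1.525%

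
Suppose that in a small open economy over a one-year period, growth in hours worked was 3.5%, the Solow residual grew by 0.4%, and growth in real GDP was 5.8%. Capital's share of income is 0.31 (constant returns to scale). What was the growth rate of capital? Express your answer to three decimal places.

Labor's share = 1 − 0.31 = 0.69.
gY = gA + 0.69×3.5 + 0.31×g.
0.31×g = 5.8 − 0.4 − 2.415 = 2.985.
g = 2.985 / 0.31 = 9.62903%.

9.629%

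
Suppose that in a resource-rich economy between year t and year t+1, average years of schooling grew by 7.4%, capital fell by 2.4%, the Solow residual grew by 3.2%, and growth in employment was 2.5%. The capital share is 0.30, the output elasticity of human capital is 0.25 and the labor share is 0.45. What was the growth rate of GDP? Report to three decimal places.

Labor's share = 1 − 0.3 − 0.25 = 0.45.
Capital: 0.3 × (-2.4) = -0.72 pp.
Average years of schooling: 0.25 × 7.4 = 1.85 pp.
Employment: 0.45 × 2.5 = 1.125 pp.
Output growth = 3.2 + 2.255 = 5.455%.

5.455%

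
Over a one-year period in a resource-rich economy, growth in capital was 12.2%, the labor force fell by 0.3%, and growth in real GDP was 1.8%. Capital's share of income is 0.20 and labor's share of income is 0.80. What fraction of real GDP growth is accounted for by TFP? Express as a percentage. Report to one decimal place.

TFP accounted for -22.2% of growth.

Labor's share = 1 − 0.2 = 0.8.
Capital: 0.2 × 12.2 = 2.44 pp.
The labor force: 0.8 × (-0.3) = -0.24 pp.
TFP growth = 1.8 − 2.2 = -0.4%.
TFP share of growth = -0.4 / 1.8 × 100 = -22.222%.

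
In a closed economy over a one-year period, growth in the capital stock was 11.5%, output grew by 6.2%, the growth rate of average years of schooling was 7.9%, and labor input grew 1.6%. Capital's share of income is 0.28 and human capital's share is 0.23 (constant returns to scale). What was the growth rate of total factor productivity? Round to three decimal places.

0.379%

Labor's share = 1 − 0.28 − 0.23 = 0.49.
The capital stock: 0.28 × 11.5 = 3.22 pp.
Average years of schooling: 0.23 × 7.9 = 1.817 pp.
Labor input: 0.49 × 1.6 = 0.784 pp.
TFP growth = 6.2 − 5.821 = 0.379%.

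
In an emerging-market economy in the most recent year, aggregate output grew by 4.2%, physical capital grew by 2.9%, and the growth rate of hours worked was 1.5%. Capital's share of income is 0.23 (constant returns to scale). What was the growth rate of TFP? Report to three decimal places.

Labor's share = 1 − 0.23 = 0.77.
Physical capital: 0.23 × 2.9 = 0.667 pp.
Hours worked: 0.77 × 1.5 = 1.155 pp.
TFP growth = 4.2 − 1.822 = 2.378%.

TFP grew 2.378%.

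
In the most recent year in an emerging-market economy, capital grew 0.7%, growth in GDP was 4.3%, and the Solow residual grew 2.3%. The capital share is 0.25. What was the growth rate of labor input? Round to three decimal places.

Labor's share = 1 − 0.25 = 0.75.
gY = gA + 0.25×0.7 + 0.75×g.
0.75×g = 4.3 − 2.3 − 0.175 = 1.825.
g = 1.825 / 0.75 = 2.43333%.

2.433%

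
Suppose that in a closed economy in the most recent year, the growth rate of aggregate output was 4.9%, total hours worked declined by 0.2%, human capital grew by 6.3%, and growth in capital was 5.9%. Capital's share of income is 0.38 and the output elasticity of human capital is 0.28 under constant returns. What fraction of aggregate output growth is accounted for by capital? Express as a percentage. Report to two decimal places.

45.76%

Capital contributed 0.38 × 5.9 = 2.242 pp.
Share of growth = 2.242 / 4.9 × 100 = 45.7551%.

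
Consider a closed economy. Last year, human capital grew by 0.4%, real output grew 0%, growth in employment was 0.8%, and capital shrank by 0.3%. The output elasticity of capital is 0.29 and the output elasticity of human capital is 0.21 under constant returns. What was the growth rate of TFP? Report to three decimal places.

-0.397%

Labor's share = 1 − 0.29 − 0.21 = 0.5.
Capital: 0.29 × (-0.3) = -0.087 pp.
Human capital: 0.21 × 0.4 = 0.084 pp.
Employment: 0.5 × 0.8 = 0.4 pp.
TFP growth = 0 − 0.397 = -0.397%.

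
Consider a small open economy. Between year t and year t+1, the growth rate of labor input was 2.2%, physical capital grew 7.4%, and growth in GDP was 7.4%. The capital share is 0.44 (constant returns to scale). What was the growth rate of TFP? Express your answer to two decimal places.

Labor's share = 1 − 0.44 = 0.56.
Physical capital: 0.44 × 7.4 = 3.256 pp.
Labor input: 0.56 × 2.2 = 1.232 pp.
TFP growth = 7.4 − 4.488 = 2.912%.

TFP growth was 2.91%.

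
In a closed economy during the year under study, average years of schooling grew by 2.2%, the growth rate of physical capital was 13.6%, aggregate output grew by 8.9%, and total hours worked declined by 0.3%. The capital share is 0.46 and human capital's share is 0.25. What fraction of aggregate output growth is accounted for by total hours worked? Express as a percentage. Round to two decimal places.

Labor's share = 1 − 0.46 − 0.25 = 0.29.
Total hours worked contributed 0.29 × (-0.3) = -0.087 pp.
Share of growth = -0.087 / 8.9 × 100 = -0.9775%.

-0.98%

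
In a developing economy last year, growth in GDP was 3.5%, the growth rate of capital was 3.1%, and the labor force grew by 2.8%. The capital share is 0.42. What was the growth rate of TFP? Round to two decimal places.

Labor's share = 1 − 0.42 = 0.58.
Capital: 0.42 × 3.1 = 1.302 pp.
The labor force: 0.58 × 2.8 = 1.624 pp.
TFP growth = 3.5 − 2.926 = 0.574%.

0.57%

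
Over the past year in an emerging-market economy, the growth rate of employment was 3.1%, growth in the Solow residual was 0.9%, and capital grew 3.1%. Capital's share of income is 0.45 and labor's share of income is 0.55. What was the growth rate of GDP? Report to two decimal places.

Labor's share = 1 − 0.45 = 0.55.
Capital: 0.45 × 3.1 = 1.395 pp.
Employment: 0.55 × 3.1 = 1.705 pp.
Output growth = 0.9 + 3.1 = 4%.

GDP growth was 4.00%.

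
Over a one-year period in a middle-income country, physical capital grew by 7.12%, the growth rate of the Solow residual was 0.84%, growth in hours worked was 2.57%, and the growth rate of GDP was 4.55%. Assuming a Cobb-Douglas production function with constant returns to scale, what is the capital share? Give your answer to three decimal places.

0.251

gY = gA + α·gK + (1−α)·gL, so gY − gA − gL = α(gK − gL).
4.55 − 0.84 − 2.57 = α × (7.12 − 2.57).
1.14 = 4.55 α, so α = 0.25055.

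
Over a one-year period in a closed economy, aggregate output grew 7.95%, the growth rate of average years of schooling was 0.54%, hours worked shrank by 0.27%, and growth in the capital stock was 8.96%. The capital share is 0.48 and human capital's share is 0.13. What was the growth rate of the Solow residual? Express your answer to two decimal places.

Labor's share = 1 − 0.48 − 0.13 = 0.39.
The capital stock: 0.48 × 8.96 = 4.3008 pp.
Average years of schooling: 0.13 × 0.54 = 0.0702 pp.
Hours worked: 0.39 × (-0.27) = -0.1053 pp.
TFP growth = 7.95 − 4.2657 = 3.6843%.

3.68%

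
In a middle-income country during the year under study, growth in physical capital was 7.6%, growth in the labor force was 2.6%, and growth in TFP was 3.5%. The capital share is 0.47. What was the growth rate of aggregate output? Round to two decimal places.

Labor's share = 1 − 0.47 = 0.53.
Physical capital: 0.47 × 7.6 = 3.572 pp.
The labor force: 0.53 × 2.6 = 1.378 pp.
Output growth = 3.5 + 4.95 = 8.45%.

8.45%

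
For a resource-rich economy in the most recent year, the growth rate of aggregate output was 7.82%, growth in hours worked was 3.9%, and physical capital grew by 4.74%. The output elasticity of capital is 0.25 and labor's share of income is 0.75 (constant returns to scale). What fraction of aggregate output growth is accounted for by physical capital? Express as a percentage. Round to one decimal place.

Physical capital contributed 0.25 × 4.74 = 1.185 pp.
Share of growth = 1.185 / 7.82 × 100 = 15.153%.

15.2%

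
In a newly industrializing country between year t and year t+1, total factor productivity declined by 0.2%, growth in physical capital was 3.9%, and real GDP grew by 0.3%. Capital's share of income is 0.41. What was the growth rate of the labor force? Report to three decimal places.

-1.863%

Labor's share = 1 − 0.41 = 0.59.
gY = gA + 0.41×3.9 + 0.59×g.
0.59×g = 0.3 + 0.2 − 1.599 = -1.099.
g = -1.099 / 0.59 = -1.86271%.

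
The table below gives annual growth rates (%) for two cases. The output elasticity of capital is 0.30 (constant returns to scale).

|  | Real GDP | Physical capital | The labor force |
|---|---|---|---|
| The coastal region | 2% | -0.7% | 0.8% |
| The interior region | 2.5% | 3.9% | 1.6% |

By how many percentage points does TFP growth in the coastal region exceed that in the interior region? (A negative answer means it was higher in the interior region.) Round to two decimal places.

1.44 percentage points

Labor's share = 1 − 0.3 = 0.7.
The coastal region: TFP = 2 + 0.21 − 0.56 = 1.65%.
The interior region: TFP = 2.5 − 1.17 − 1.12 = 0.21%.
Difference = 1.65 − (0.21) = 1.44 pp.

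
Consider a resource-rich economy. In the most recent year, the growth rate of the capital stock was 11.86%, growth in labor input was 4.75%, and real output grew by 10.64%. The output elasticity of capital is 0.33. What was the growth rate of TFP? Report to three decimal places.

Labor's share = 1 − 0.33 = 0.67.
The capital stock: 0.33 × 11.86 = 3.9138 pp.
Labor input: 0.67 × 4.75 = 3.1825 pp.
TFP growth = 10.64 − 7.0963 = 3.5437%.

TFP grew 3.544%.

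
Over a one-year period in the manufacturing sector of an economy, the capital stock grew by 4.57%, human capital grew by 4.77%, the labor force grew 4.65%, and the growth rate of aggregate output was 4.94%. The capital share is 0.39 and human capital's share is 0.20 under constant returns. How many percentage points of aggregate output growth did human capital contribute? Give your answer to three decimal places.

Contribution = share × growth = 0.2 × 4.77 = 0.954 pp.

0.954 pp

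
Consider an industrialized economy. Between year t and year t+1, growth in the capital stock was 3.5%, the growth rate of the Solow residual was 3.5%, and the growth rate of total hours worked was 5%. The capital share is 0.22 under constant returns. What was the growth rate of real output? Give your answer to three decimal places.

Real output grew 8.170%.

Labor's share = 1 − 0.22 = 0.78.
The capital stock: 0.22 × 3.5 = 0.77 pp.
Total hours worked: 0.78 × 5 = 3.9 pp.
Output growth = 3.5 + 4.67 = 8.17%.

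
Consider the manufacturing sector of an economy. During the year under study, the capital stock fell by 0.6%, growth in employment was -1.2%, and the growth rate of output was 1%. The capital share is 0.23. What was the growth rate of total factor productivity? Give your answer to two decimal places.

Labor's share = 1 − 0.23 = 0.77.
The capital stock: 0.23 × (-0.6) = -0.138 pp.
Employment: 0.77 × (-1.2) = -0.924 pp.
TFP growth = 1 + 1.062 = 2.062%.

2.06%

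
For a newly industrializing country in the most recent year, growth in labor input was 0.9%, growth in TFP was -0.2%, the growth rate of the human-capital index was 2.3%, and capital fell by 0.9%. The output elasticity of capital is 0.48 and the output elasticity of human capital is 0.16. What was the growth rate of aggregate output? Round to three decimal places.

Aggregate output growth was 0.060%.

Labor's share = 1 − 0.48 − 0.16 = 0.36.
Capital: 0.48 × (-0.9) = -0.432 pp.
The human-capital index: 0.16 × 2.3 = 0.368 pp.
Labor input: 0.36 × 0.9 = 0.324 pp.
Output growth = -0.2 + 0.26 = 0.06%.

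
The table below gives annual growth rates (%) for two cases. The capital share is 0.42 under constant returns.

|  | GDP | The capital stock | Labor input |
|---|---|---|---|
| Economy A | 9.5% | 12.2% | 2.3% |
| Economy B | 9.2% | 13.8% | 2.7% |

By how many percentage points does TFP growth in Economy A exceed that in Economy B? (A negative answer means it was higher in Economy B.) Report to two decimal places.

1.20 percentage points

Labor's share = 1 − 0.42 = 0.58.
Economy A: TFP = 9.5 − 5.124 − 1.334 = 3.042%.
Economy B: TFP = 9.2 − 5.796 − 1.566 = 1.838%.
Difference = 3.042 − (1.838) = 1.204 pp.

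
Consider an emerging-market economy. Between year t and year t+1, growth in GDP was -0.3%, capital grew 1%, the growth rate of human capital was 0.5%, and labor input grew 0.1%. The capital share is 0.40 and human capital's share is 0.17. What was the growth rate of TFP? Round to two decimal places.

Labor's share = 1 − 0.4 − 0.17 = 0.43.
Capital: 0.4 × 1 = 0.4 pp.
Human capital: 0.17 × 0.5 = 0.085 pp.
Labor input: 0.43 × 0.1 = 0.043 pp.
TFP growth = -0.3 − 0.528 = -0.828%.

-0.83%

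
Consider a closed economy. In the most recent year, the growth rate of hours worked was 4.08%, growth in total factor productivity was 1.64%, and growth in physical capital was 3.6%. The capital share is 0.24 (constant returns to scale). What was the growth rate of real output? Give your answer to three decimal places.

Labor's share = 1 − 0.24 = 0.76.
Physical capital: 0.24 × 3.6 = 0.864 pp.
Hours worked: 0.76 × 4.08 = 3.1008 pp.
Output growth = 1.64 + 3.9648 = 5.6048%.

Real output grew 5.605%.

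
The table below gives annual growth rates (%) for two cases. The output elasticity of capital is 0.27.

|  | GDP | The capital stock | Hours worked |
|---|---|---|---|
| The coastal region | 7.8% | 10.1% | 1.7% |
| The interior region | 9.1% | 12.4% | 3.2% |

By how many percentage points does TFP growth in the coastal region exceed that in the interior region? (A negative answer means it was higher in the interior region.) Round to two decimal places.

0.42 percentage points

Labor's share = 1 − 0.27 = 0.73.
The coastal region: TFP = 7.8 − 2.727 − 1.241 = 3.832%.
The interior region: TFP = 9.1 − 3.348 − 2.336 = 3.416%.
Difference = 3.832 − (3.416) = 0.416 pp.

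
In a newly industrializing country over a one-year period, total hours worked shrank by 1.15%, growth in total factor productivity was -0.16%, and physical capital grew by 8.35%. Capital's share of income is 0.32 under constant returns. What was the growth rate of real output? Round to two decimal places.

Labor's share = 1 − 0.32 = 0.68.
Physical capital: 0.32 × 8.35 = 2.672 pp.
Total hours worked: 0.68 × (-1.15) = -0.782 pp.
Output growth = -0.16 + 1.89 = 1.73%.

1.73%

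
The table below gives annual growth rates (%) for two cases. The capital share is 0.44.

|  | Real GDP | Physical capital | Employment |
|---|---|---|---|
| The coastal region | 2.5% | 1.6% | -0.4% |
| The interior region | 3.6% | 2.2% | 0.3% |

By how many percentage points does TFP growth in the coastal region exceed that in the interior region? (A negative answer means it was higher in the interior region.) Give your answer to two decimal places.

-0.44 percentage points

Labor's share = 1 − 0.44 = 0.56.
The coastal region: TFP = 2.5 − 0.704 + 0.224 = 2.02%.
The interior region: TFP = 3.6 − 0.968 − 0.168 = 2.464%.
Difference = 2.02 − (2.464) = -0.444 pp.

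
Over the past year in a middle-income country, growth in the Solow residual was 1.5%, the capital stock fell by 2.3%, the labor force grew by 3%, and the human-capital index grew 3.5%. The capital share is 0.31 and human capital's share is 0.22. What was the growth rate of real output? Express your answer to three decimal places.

2.967%

Labor's share = 1 − 0.31 − 0.22 = 0.47.
The capital stock: 0.31 × (-2.3) = -0.713 pp.
The human-capital index: 0.22 × 3.5 = 0.77 pp.
The labor force: 0.47 × 3 = 1.41 pp.
Output growth = 1.5 + 1.467 = 2.967%.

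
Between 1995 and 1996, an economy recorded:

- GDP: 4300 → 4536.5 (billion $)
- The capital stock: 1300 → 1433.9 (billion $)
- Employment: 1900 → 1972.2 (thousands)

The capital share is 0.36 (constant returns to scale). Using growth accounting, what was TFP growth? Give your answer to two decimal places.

GDP growth = (4536.5 − 4300) / 4300 = 5.5%.
The capital stock growth = (1433.9 − 1300) / 1300 = 10.3%.
Employment growth = (1972.2 − 1900) / 1900 = 3.8%.
Labor's share = 1 − 0.36 = 0.64.
The capital stock: 0.36 × 10.3 = 3.708 pp.
Employment: 0.64 × 3.8 = 2.432 pp.
TFP growth = 5.5 − 6.14 = -0.64%.

-0.64%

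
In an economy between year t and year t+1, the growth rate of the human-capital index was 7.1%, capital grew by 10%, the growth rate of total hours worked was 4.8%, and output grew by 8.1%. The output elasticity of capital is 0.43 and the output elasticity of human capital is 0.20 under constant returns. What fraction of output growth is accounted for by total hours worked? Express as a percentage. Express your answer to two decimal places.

Labor's share = 1 − 0.43 − 0.2 = 0.37.
Total hours worked contributed 0.37 × 4.8 = 1.776 pp.
Share of growth = 1.776 / 8.1 × 100 = 21.9259%.

Total hours worked accounted for 21.93% of growth.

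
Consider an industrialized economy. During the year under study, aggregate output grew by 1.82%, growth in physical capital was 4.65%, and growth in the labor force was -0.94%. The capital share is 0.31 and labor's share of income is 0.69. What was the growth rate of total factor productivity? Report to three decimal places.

1.027%

Labor's share = 1 − 0.31 = 0.69.
Physical capital: 0.31 × 4.65 = 1.4415 pp.
The labor force: 0.69 × (-0.94) = -0.6486 pp.
TFP growth = 1.82 − 0.7929 = 1.0271%.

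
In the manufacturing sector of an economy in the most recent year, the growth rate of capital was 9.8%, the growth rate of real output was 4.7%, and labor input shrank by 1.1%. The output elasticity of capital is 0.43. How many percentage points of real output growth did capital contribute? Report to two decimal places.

4.21 pp

Contribution = share × growth = 0.43 × 9.8 = 4.214 pp.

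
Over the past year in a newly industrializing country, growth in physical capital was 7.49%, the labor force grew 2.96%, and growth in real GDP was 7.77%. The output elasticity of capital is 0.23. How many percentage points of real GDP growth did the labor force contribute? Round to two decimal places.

2.28 percentage points

Labor's share = 1 − 0.23 = 0.77.
Contribution = share × growth = 0.77 × 2.96 = 2.2792 pp.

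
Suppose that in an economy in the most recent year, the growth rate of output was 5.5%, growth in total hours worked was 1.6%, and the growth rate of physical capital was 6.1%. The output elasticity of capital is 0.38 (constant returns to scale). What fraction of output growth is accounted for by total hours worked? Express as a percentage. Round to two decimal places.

Total hours worked accounted for 18.04% of growth.

Labor's share = 1 − 0.38 = 0.62.
Total hours worked contributed 0.62 × 1.6 = 0.992 pp.
Share of growth = 0.992 / 5.5 × 100 = 18.0364%.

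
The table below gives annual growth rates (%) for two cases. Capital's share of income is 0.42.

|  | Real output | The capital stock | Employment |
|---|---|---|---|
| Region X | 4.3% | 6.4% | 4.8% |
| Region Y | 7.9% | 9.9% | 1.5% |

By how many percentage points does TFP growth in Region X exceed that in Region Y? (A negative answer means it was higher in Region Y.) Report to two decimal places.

-4.04 percentage points

Labor's share = 1 − 0.42 = 0.58.
Region X: TFP = 4.3 − 2.688 − 2.784 = -1.172%.
Region Y: TFP = 7.9 − 4.158 − 0.87 = 2.872%.
Difference = -1.172 − (2.872) = -4.044 pp.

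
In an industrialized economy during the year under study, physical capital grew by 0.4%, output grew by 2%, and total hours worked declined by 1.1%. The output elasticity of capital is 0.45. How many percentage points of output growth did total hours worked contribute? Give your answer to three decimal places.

-0.605 pp

Labor's share = 1 − 0.45 = 0.55.
Contribution = share × growth = 0.55 × (-1.1) = -0.605 pp.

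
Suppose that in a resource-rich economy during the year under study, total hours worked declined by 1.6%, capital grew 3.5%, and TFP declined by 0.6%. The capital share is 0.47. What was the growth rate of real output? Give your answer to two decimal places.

Real output growth was 0.20%.

Labor's share = 1 − 0.47 = 0.53.
Capital: 0.47 × 3.5 = 1.645 pp.
Total hours worked: 0.53 × (-1.6) = -0.848 pp.
Output growth = -0.6 + 0.797 = 0.197%.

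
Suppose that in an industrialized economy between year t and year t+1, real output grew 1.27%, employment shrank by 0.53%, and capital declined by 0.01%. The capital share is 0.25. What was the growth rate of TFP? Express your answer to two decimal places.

Labor's share = 1 − 0.25 = 0.75.
Capital: 0.25 × (-0.01) = -0.0025 pp.
Employment: 0.75 × (-0.53) = -0.3975 pp.
TFP growth = 1.27 + 0.4 = 1.67%.

TFP growth was 1.67%.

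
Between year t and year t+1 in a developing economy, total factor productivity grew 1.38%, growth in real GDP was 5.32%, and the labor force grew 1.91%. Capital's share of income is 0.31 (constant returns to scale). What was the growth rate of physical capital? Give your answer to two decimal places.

Physical capital grew 8.46%.

Labor's share = 1 − 0.31 = 0.69.
gY = gA + 0.69×1.91 + 0.31×g.
0.31×g = 5.32 − 1.38 − 1.3179 = 2.6221.
g = 2.6221 / 0.31 = 8.4584%.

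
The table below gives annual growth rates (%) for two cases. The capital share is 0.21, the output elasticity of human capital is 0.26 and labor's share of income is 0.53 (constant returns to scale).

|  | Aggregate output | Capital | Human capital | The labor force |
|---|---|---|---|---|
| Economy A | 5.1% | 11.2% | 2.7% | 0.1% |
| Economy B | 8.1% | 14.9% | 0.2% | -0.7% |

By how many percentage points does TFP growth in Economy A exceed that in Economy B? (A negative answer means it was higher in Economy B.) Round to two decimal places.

Labor's share = 1 − 0.21 − 0.26 = 0.53.
Economy A: TFP = 5.1 − 2.352 − 0.702 − 0.053 = 1.993%.
Economy B: TFP = 8.1 − 3.129 − 0.052 + 0.371 = 5.29%.
Difference = 1.993 − (5.29) = -3.297 pp.

-3.30 percentage points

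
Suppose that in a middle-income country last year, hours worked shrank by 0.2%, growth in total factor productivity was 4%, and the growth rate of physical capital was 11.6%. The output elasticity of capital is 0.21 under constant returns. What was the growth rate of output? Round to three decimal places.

6.278%

Labor's share = 1 − 0.21 = 0.79.
Physical capital: 0.21 × 11.6 = 2.436 pp.
Hours worked: 0.79 × (-0.2) = -0.158 pp.
Output growth = 4 + 2.278 = 6.278%.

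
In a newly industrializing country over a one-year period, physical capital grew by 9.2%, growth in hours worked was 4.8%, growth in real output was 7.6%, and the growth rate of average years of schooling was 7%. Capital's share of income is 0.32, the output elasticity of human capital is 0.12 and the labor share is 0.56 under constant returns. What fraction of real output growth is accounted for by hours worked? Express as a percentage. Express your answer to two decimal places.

Labor's share = 1 − 0.32 − 0.12 = 0.56.
Hours worked contributed 0.56 × 4.8 = 2.688 pp.
Share of growth = 2.688 / 7.6 × 100 = 35.3684%.

35.37%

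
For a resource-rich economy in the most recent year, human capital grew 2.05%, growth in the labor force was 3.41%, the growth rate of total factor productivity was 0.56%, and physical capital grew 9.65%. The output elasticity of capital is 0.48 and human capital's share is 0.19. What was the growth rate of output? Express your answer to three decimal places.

Labor's share = 1 − 0.48 − 0.19 = 0.33.
Physical capital: 0.48 × 9.65 = 4.632 pp.
Human capital: 0.19 × 2.05 = 0.3895 pp.
The labor force: 0.33 × 3.41 = 1.1253 pp.
Output growth = 0.56 + 6.1468 = 6.7068%.

Output growth was 6.707%.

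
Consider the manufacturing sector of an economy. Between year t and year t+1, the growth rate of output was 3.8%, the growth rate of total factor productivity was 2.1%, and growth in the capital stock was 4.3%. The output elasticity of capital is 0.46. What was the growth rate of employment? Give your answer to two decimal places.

-0.51%

Labor's share = 1 − 0.46 = 0.54.
gY = gA + 0.46×4.3 + 0.54×g.
0.54×g = 3.8 − 2.1 − 1.978 = -0.278.
g = -0.278 / 0.54 = -0.5148%.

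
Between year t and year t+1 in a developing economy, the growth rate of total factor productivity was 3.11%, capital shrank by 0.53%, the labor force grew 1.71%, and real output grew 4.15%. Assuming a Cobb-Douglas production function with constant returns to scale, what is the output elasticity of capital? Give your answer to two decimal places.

gY = gA + α·gK + (1−α)·gL, so gY − gA − gL = α(gK − gL).
4.15 − 3.11 − 1.71 = α × (-0.53 − 1.71).
-0.67 = -2.24 α, so α = 0.2991.

0.30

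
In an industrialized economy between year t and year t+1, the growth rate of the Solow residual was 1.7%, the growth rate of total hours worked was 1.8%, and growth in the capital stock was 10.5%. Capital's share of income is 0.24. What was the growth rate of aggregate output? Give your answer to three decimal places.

5.588%

Labor's share = 1 − 0.24 = 0.76.
The capital stock: 0.24 × 10.5 = 2.52 pp.
Total hours worked: 0.76 × 1.8 = 1.368 pp.
Output growth = 1.7 + 3.888 = 5.588%.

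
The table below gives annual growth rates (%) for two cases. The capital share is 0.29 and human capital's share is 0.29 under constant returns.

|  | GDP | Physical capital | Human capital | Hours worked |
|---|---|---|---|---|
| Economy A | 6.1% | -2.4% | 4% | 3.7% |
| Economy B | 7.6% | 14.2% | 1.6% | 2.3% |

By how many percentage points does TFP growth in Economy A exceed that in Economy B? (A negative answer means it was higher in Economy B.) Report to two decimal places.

2.03 percentage points

Labor's share = 1 − 0.29 − 0.29 = 0.42.
Economy A: TFP = 6.1 + 0.696 − 1.16 − 1.554 = 4.082%.
Economy B: TFP = 7.6 − 4.118 − 0.464 − 0.966 = 2.052%.
Difference = 4.082 − (2.052) = 2.03 pp.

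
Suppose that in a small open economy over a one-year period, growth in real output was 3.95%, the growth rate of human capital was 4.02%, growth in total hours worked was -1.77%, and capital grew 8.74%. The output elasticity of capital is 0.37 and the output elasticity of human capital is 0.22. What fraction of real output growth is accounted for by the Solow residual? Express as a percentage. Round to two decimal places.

The Solow residual accounted for 14.11% of growth.

Labor's share = 1 − 0.37 − 0.22 = 0.41.
Capital: 0.37 × 8.74 = 3.2338 pp.
Human capital: 0.22 × 4.02 = 0.8844 pp.
Total hours worked: 0.41 × (-1.77) = -0.7257 pp.
TFP growth = 3.95 − 3.3925 = 0.5575%.
TFP share of growth = 0.5575 / 3.95 × 100 = 14.1139%.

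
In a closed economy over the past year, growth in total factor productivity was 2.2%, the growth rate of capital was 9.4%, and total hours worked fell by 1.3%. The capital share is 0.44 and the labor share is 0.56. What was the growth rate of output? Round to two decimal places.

Labor's share = 1 − 0.44 = 0.56.
Capital: 0.44 × 9.4 = 4.136 pp.
Total hours worked: 0.56 × (-1.3) = -0.728 pp.
Output growth = 2.2 + 3.408 = 5.608%.

5.61%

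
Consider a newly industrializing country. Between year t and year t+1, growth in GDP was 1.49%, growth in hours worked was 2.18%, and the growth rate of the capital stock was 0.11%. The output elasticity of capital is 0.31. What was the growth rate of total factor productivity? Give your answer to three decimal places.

Labor's share = 1 − 0.31 = 0.69.
The capital stock: 0.31 × 0.11 = 0.0341 pp.
Hours worked: 0.69 × 2.18 = 1.5042 pp.
TFP growth = 1.49 − 1.5383 = -0.0483%.

-0.048%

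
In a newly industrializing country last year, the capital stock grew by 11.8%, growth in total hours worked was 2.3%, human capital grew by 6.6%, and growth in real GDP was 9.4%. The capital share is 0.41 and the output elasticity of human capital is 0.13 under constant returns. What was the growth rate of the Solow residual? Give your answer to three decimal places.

The Solow residual grew 2.646%.

Labor's share = 1 − 0.41 − 0.13 = 0.46.
The capital stock: 0.41 × 11.8 = 4.838 pp.
Human capital: 0.13 × 6.6 = 0.858 pp.
Total hours worked: 0.46 × 2.3 = 1.058 pp.
TFP growth = 9.4 − 6.754 = 2.646%.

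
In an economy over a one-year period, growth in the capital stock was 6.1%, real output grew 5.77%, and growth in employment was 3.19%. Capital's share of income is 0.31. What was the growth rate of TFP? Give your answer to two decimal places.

Labor's share = 1 − 0.31 = 0.69.
The capital stock: 0.31 × 6.1 = 1.891 pp.
Employment: 0.69 × 3.19 = 2.2011 pp.
TFP growth = 5.77 − 4.0921 = 1.6779%.

1.68%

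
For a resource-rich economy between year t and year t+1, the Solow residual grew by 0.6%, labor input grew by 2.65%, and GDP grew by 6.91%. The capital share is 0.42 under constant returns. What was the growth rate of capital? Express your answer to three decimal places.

11.364%

Labor's share = 1 − 0.42 = 0.58.
gY = gA + 0.58×2.65 + 0.42×g.
0.42×g = 6.91 − 0.6 − 1.537 = 4.773.
g = 4.773 / 0.42 = 11.36429%.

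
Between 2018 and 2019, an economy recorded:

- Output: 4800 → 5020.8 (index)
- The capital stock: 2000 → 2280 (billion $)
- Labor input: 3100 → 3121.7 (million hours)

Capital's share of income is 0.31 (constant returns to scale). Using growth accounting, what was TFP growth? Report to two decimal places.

Output growth = (5020.8 − 4800) / 4800 = 4.6%.
The capital stock growth = (2280 − 2000) / 2000 = 14%.
Labor input growth = (3121.7 − 3100) / 3100 = 0.7%.
Labor's share = 1 − 0.31 = 0.69.
The capital stock: 0.31 × 14 = 4.34 pp.
Labor input: 0.69 × 0.7 = 0.483 pp.
TFP growth = 4.6 − 4.823 = -0.223%.

-0.22%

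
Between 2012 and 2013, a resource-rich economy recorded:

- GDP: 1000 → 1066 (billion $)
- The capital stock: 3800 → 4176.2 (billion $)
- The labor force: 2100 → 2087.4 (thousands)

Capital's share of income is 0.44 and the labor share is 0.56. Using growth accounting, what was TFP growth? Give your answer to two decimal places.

TFP grew 2.58%.

GDP growth = (1066 − 1000) / 1000 = 6.6%.
The capital stock growth = (4176.2 − 3800) / 3800 = 9.9%.
The labor force growth = (2087.4 − 2100) / 2100 = -0.6%.
Labor's share = 1 − 0.44 = 0.56.
The capital stock: 0.44 × 9.9 = 4.356 pp.
The labor force: 0.56 × (-0.6) = -0.336 pp.
TFP growth = 6.6 − 4.02 = 2.58%.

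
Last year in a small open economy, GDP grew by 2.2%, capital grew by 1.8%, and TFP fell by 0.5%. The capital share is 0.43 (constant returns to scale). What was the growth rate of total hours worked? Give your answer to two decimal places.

Labor's share = 1 − 0.43 = 0.57.
gY = gA + 0.43×1.8 + 0.57×g.
0.57×g = 2.2 + 0.5 − 0.774 = 1.926.
g = 1.926 / 0.57 = 3.3789%.

Total hours worked growth was 3.38%.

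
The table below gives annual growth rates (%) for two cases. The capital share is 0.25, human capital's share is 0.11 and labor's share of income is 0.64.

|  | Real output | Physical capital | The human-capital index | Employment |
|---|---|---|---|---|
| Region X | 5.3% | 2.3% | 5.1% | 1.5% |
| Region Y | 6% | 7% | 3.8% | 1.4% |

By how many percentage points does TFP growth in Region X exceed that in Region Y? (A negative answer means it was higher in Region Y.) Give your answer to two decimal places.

Labor's share = 1 − 0.25 − 0.11 = 0.64.
Region X: TFP = 5.3 − 0.575 − 0.561 − 0.96 = 3.204%.
Region Y: TFP = 6 − 1.75 − 0.418 − 0.896 = 2.936%.
Difference = 3.204 − (2.936) = 0.268 pp.

0.27 percentage points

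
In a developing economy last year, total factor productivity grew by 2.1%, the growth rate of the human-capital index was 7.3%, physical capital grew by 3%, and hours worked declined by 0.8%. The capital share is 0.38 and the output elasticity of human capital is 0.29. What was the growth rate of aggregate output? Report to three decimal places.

Labor's share = 1 − 0.38 − 0.29 = 0.33.
Physical capital: 0.38 × 3 = 1.14 pp.
The human-capital index: 0.29 × 7.3 = 2.117 pp.
Hours worked: 0.33 × (-0.8) = -0.264 pp.
Output growth = 2.1 + 2.993 = 5.093%.

Aggregate output grew 5.093%.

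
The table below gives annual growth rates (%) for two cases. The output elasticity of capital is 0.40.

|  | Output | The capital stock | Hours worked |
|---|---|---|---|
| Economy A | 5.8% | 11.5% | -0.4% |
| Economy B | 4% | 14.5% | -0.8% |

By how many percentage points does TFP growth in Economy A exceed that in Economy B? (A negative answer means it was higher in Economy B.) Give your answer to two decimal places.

2.76 percentage points

Labor's share = 1 − 0.4 = 0.6.
Economy A: TFP = 5.8 − 4.6 + 0.24 = 1.44%.
Economy B: TFP = 4 − 5.8 + 0.48 = -1.32%.
Difference = 1.44 − (-1.32) = 2.76 pp.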